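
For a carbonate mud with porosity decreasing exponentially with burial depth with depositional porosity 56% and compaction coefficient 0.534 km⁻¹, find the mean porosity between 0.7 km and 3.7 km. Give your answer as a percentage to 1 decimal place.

⟨phi⟩ = (1/(Z₂−Z₁)) ∫ phi₀ e^(−cZ) dZ = phi₀·(e^(−c·Z₁) − e^(−c·Z₂)) / (c·(Z₂−Z₁))
e^(−0.534×0.7) = 0.6881; e^(−0.534×3.7) = 0.1387
⟨phi⟩ = 0.56 × (0.6881 − 0.1387) / (0.534 × 3) = 0.56 × 0.3430 = 0.1921

19.2%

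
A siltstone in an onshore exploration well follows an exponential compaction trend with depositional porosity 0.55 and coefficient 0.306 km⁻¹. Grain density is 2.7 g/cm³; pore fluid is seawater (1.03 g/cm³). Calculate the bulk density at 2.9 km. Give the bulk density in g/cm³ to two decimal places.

Porosity at depth: φ = 0.55·exp(−0.306×2.9) = 0.55×0.4117 = 0.2264
Bulk density: ρ_b = (1−φ)ρ_g + φ·ρ_f = 0.7736×2.7 + 0.2264×1.03
       = 2.089 + 0.233 = 2.322 g/cm³

2.32 g/cm³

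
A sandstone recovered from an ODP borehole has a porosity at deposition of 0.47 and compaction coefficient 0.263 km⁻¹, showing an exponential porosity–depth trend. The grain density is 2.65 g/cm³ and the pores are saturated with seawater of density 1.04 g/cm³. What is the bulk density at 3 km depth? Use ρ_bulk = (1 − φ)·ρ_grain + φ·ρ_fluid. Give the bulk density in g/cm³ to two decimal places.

Porosity at depth: phi = 0.47·exp(−0.263×3) = 0.47×0.4543 = 0.2135
Bulk density: ρ_b = (1−phi)ρ_g + phi·ρ_f = 0.7865×2.65 + 0.2135×1.04
       = 2.084 + 0.222 = 2.306 g/cm³

2.31 g/cm³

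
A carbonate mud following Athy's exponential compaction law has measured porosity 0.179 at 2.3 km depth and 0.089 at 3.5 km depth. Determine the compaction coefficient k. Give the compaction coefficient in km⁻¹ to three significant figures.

Athy: phi(d) = phi₀ e^(−kd) ⇒ phi₁/phi₂ = e^{k(d₂−d₁)} ⇒ k = ln(phi₁/phi₂)/(d₂−d₁)
k = ln(0.179/0.089) / (3.5 − 2.3) = ln(2.011) / 1.2 = 0.6987 / 1.2 = 0.5823 km⁻¹

0.582 km⁻¹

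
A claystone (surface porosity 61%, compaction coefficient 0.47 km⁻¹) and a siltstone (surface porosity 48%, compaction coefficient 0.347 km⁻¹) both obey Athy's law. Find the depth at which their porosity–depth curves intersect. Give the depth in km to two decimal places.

Set φ₀ₐ e^(−cₐZ) = φ₀ᵦ e^(−cᵦZ) ⇒ ln(φ₀ₐ/φ₀ᵦ) = (cₐ − cᵦ)·Z
Z = ln(0.61/0.48) / (0.47 − 0.347) = 0.2397 / 0.123 = 1.949 km

1.95 km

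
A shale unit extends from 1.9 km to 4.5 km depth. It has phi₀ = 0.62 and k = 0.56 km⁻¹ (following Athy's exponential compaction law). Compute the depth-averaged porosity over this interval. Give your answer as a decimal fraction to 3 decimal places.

⟨phi⟩ = (1/(d₂−d₁)) ∫ phi₀ e^(−kd) dd = phi₀·(e^(−k·d₁) − e^(−k·d₂)) / (k·(d₂−d₁))
e^(−0.56×1.9) = 0.3451; e^(−0.56×4.5) = 0.0805
⟨phi⟩ = 0.62 × (0.3451 − 0.0805) / (0.56 × 2.6) = 0.62 × 0.1817 = 0.1127

0.113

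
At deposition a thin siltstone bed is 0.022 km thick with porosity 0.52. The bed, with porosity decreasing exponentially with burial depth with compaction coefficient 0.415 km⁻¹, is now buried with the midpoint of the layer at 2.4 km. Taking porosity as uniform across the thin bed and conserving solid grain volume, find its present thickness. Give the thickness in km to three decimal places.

Porosity at 2.4 km: φ = 0.52·exp(−0.415×2.4) = 0.1921
Solid-volume conservation: h(1−φ) = h₀(1−φ₀) ⇒ h = h₀·(1−φ₀)/(1−φ)
h = 0.022 × (1 − 0.52)/(1 − 0.1921) = 0.022 × 0.5941 = 0.0131 km

0.013 km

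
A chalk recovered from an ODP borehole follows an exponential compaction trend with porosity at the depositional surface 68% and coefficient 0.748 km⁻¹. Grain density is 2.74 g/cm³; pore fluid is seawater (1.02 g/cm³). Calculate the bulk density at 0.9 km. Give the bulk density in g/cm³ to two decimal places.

2.14 g/cm³

Porosity at depth: phi = 0.68·exp(−0.748×0.9) = 0.68×0.5101 = 0.3469
Bulk density: ρ_b = (1−phi)ρ_g + phi·ρ_f = 0.6531×2.74 + 0.3469×1.02
       = 1.790 + 0.354 = 2.143 g/cm³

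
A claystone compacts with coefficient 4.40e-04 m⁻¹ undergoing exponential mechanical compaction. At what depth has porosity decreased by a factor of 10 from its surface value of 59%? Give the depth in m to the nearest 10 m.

Working in km (1 km = 1000 m; β in km⁻¹ = β in m⁻¹ × 1000):
φ/φ₀ = 1/10 ⇒ exp(−β·z) = 1/10 ⇒ z = ln(10) / β
z = 2.3026 / 0.44 = 5.233 km

5230 m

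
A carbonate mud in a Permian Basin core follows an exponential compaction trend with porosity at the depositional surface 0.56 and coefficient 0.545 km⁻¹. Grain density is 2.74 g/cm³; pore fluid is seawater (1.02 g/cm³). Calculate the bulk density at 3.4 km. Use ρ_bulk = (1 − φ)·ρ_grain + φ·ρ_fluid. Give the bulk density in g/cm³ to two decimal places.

Porosity at depth: phi = 0.56·exp(−0.545×3.4) = 0.56×0.1568 = 0.0878
Bulk density: ρ_b = (1−phi)ρ_g + phi·ρ_f = 0.9122×2.74 + 0.0878×1.02
       = 2.499 + 0.090 = 2.589 g/cm³

2.59 g/cm³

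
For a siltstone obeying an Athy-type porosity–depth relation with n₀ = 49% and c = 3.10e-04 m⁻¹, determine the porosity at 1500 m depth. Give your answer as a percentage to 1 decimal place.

30.8%

Working in km (1 km = 1000 m; c in km⁻¹ = c in m⁻¹ × 1000):
n = n₀·exp(−c·Z) = 0.49 × exp(−0.31 × 1.5) = 0.49 × exp(−0.465)
  = 0.49 × 0.6281 = 0.3078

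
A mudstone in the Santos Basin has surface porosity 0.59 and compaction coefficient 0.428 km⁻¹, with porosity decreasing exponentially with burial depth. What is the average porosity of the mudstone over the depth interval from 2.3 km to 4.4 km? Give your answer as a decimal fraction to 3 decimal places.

0.145

⟨phi⟩ = (1/(Z₂−Z₁)) ∫ phi₀ e^(−βZ) dZ = phi₀·(e^(−β·Z₁) − e^(−β·Z₂)) / (β·(Z₂−Z₁))
e^(−0.428×2.3) = 0.3737; e^(−0.428×4.4) = 0.1521
⟨phi⟩ = 0.59 × (0.3737 − 0.1521) / (0.428 × 2.1) = 0.59 × 0.2465 = 0.1454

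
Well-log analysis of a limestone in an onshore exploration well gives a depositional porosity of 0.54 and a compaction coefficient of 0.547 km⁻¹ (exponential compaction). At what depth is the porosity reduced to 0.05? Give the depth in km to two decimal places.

4.35 km

Invert Athy's law: d = ln(n₀/n) / c
d = ln(0.54/0.05) / 0.547 = ln(10.8) / 0.547 = 2.3795 / 0.547 = 4.350 km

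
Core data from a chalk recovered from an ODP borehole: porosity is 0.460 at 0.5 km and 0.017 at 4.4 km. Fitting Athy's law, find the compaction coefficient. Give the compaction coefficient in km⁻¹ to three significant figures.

0.846 km⁻¹

Athy: φ(Z) = φ₀ e^(−βZ) ⇒ φ₁/φ₂ = e^{β(Z₂−Z₁)} ⇒ β = ln(φ₁/φ₂)/(Z₂−Z₁)
β = ln(0.46/0.017) / (4.4 − 0.5) = ln(27.06) / 3.9 = 3.2980 / 3.9 = 0.8456 km⁻¹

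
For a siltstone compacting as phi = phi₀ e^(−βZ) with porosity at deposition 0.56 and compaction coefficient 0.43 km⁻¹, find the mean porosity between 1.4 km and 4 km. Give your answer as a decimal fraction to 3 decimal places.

0.185

⟨phi⟩ = (1/(Z₂−Z₁)) ∫ phi₀ e^(−βZ) dZ = phi₀·(e^(−β·Z₁) − e^(−β·Z₂)) / (β·(Z₂−Z₁))
e^(−0.43×1.4) = 0.5477; e^(−0.43×4) = 0.1791
⟨phi⟩ = 0.56 × (0.5477 − 0.1791) / (0.43 × 2.6) = 0.56 × 0.3297 = 0.1847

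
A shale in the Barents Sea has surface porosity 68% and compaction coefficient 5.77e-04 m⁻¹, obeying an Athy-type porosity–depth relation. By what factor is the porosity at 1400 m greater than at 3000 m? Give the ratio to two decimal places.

Working in km (1 km = 1000 m; c in km⁻¹ = c in m⁻¹ × 1000):
φ(z₁)/φ(z₂) = e^(−c·z₁)/e^(−c·z₂) = e^{c(z₂−z₁)}
= exp(0.577 × 1.6) = exp(0.9232) = 2.5173

2.52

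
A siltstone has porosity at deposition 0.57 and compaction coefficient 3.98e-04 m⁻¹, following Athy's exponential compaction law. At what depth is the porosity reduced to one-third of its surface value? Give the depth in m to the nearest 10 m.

2760 m

Working in km (1 km = 1000 m; k in km⁻¹ = k in m⁻¹ × 1000):
phi/phi₀ = 1/3 ⇒ exp(−k·Z) = 1/3 ⇒ Z = ln(3) / k
Z = 1.0986 / 0.398 = 2.760 km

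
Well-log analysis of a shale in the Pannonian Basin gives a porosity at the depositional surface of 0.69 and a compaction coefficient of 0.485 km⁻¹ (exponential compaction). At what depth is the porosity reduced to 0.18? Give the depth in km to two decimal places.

Invert Athy's law: d = ln(φ₀/φ) / β
d = ln(0.69/0.18) / 0.485 = ln(3.833) / 0.485 = 1.3437 / 0.485 = 2.771 km

2.77 km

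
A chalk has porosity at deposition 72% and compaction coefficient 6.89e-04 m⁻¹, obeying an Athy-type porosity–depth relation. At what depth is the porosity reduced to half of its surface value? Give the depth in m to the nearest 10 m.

1010 m

Working in km (1 km = 1000 m; k in km⁻¹ = k in m⁻¹ × 1000):
phi/phi₀ = 1/2 ⇒ exp(−k·z) = 1/2 ⇒ z = ln(2) / k
z = 0.6931 / 0.689 = 1.006 km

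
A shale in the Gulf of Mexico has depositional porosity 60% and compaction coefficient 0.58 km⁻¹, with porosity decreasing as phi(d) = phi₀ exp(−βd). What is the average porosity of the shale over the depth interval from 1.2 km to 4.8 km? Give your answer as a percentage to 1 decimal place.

⟨phi⟩ = (1/(d₂−d₁)) ∫ phi₀ e^(−βd) dd = phi₀·(e^(−β·d₁) − e^(−β·d₂)) / (β·(d₂−d₁))
e^(−0.58×1.2) = 0.4986; e^(−0.58×4.8) = 0.0618
⟨phi⟩ = 0.6 × (0.4986 − 0.0618) / (0.58 × 3.6) = 0.6 × 0.2092 = 0.1255

12.6%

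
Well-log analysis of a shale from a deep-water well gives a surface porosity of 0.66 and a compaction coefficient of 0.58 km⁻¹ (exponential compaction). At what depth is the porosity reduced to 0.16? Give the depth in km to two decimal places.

2.44 km

Invert Athy's law: Z = ln(φ₀/φ) / β
Z = ln(0.66/0.16) / 0.58 = ln(4.125) / 0.58 = 1.4171 / 0.58 = 2.443 km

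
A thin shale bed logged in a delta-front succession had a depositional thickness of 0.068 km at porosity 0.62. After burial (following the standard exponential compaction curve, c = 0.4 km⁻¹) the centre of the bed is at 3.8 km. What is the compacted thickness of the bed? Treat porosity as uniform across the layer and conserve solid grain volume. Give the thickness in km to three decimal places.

0.030 km

Porosity at 3.8 km: n = 0.62·exp(−0.4×3.8) = 0.1356
Solid-volume conservation: h(1−n) = h₀(1−n₀) ⇒ h = h₀·(1−n₀)/(1−n)
h = 0.068 × (1 − 0.62)/(1 − 0.1356) = 0.068 × 0.4396 = 0.0299 km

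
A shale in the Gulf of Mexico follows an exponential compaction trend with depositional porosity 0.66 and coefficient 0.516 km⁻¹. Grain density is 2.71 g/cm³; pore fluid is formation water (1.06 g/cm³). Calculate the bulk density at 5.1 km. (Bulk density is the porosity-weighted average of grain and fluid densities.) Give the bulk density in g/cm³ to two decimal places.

Porosity at depth: n = 0.66·exp(−0.516×5.1) = 0.66×0.0720 = 0.0475
Bulk density: ρ_b = (1−n)ρ_g + n·ρ_f = 0.9525×2.71 + 0.0475×1.06
       = 2.581 + 0.050 = 2.632 g/cm³

2.63 g/cm³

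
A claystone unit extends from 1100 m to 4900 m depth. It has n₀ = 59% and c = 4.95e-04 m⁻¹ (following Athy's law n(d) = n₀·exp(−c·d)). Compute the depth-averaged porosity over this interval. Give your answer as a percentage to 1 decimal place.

Working in km (1 km = 1000 m; c in km⁻¹ = c in m⁻¹ × 1000):
⟨n⟩ = (1/(d₂−d₁)) ∫ n₀ e^(−cd) dd = n₀·(e^(−c·d₁) − e^(−c·d₂)) / (c·(d₂−d₁))
e^(−0.495×1.1) = 0.5801; e^(−0.495×4.9) = 0.0884
⟨n⟩ = 0.59 × (0.5801 − 0.0884) / (0.495 × 3.8) = 0.59 × 0.2614 = 0.1542

15.4%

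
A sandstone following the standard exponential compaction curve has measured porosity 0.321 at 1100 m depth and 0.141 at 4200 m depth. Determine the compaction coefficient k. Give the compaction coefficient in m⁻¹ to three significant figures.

0.000265 m⁻¹

Working in km (1 km = 1000 m; k in km⁻¹ = k in m⁻¹ × 1000):
Athy: n(Z) = n₀ e^(−kZ) ⇒ n₁/n₂ = e^{k(Z₂−Z₁)} ⇒ k = ln(n₁/n₂)/(Z₂−Z₁)
k = ln(0.321/0.141) / (4.2 − 1.1) = ln(2.277) / 3.1 = 0.8227 / 3.1 = 0.2654 km⁻¹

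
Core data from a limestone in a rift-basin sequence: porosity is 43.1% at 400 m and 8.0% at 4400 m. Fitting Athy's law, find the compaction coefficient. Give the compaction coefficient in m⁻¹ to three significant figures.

0.000421 m⁻¹

Working in km (1 km = 1000 m; c in km⁻¹ = c in m⁻¹ × 1000):
Athy: n(z) = n₀ e^(−cz) ⇒ n₁/n₂ = e^{c(z₂−z₁)} ⇒ c = ln(n₁/n₂)/(z₂−z₁)
c = ln(0.431/0.08) / (4.4 − 0.4) = ln(5.388) / 4 = 1.6841 / 4 = 0.421 km⁻¹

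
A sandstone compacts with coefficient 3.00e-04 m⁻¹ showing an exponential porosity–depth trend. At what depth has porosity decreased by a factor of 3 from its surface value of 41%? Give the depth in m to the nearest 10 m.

3660 m

Working in km (1 km = 1000 m; c in km⁻¹ = c in m⁻¹ × 1000):
φ/φ₀ = 1/3 ⇒ exp(−c·Z) = 1/3 ⇒ Z = ln(3) / c
Z = 1.0986 / 0.3 = 3.662 km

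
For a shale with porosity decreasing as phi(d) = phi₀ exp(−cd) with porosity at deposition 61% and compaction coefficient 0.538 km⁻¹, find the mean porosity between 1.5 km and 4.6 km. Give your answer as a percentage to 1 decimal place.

13.2%

⟨phi⟩ = (1/(d₂−d₁)) ∫ phi₀ e^(−cd) dd = phi₀·(e^(−c·d₁) − e^(−c·d₂)) / (c·(d₂−d₁))
e^(−0.538×1.5) = 0.4462; e^(−0.538×4.6) = 0.0842
⟨phi⟩ = 0.61 × (0.4462 − 0.0842) / (0.538 × 3.1) = 0.61 × 0.2171 = 0.1324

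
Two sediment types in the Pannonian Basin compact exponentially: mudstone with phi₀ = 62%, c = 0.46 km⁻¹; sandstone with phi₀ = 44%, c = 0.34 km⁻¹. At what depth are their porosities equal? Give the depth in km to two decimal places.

Set phi₀ₐ e^(−cₐz) = phi₀ᵦ e^(−cᵦz) ⇒ ln(phi₀ₐ/phi₀ᵦ) = (cₐ − cᵦ)·z
z = ln(0.62/0.44) / (0.46 − 0.34) = 0.3429 / 0.12 = 2.858 km

2.86 km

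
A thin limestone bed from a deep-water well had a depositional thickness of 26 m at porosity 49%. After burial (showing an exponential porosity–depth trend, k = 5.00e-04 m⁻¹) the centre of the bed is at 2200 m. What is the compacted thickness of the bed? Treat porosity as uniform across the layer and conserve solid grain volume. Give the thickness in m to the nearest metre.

Working in km (1 km = 1000 m; k in km⁻¹ = k in m⁻¹ × 1000):
Porosity at 2.2 km: phi = 0.49·exp(−0.5×2.2) = 0.1631
Solid-volume conservation: h(1−phi) = h₀(1−phi₀) ⇒ h = h₀·(1−phi₀)/(1−phi)
h = 0.026 × (1 − 0.49)/(1 − 0.1631) = 0.026 × 0.6094 = 0.0158 km

16 m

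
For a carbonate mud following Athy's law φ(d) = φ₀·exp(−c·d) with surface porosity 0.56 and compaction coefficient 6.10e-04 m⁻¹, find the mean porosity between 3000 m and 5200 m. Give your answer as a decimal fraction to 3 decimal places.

Working in km (1 km = 1000 m; c in km⁻¹ = c in m⁻¹ × 1000):
⟨φ⟩ = (1/(d₂−d₁)) ∫ φ₀ e^(−cd) dd = φ₀·(e^(−c·d₁) − e^(−c·d₂)) / (c·(d₂−d₁))
e^(−0.61×3) = 0.1604; e^(−0.61×5.2) = 0.0419
⟨φ⟩ = 0.56 × (0.1604 − 0.0419) / (0.61 × 2.2) = 0.56 × 0.0883 = 0.0494

0.049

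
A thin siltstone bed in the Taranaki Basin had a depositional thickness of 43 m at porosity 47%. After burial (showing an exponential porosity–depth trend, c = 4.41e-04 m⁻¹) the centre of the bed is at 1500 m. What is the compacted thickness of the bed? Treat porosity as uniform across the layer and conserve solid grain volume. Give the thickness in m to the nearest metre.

30 m

Working in km (1 km = 1000 m; c in km⁻¹ = c in m⁻¹ × 1000):
Porosity at 1.5 km: phi = 0.47·exp(−0.441×1.5) = 0.2426
Solid-volume conservation: h(1−phi) = h₀(1−phi₀) ⇒ h = h₀·(1−phi₀)/(1−phi)
h = 0.043 × (1 − 0.47)/(1 − 0.2426) = 0.043 × 0.6997 = 0.0301 km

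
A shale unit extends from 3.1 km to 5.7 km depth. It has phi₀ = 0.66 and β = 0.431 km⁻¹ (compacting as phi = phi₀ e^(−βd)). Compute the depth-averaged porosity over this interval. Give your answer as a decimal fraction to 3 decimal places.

⟨phi⟩ = (1/(d₂−d₁)) ∫ phi₀ e^(−βd) dd = phi₀·(e^(−β·d₁) − e^(−β·d₂)) / (β·(d₂−d₁))
e^(−0.431×3.1) = 0.2629; e^(−0.431×5.7) = 0.0857
⟨phi⟩ = 0.66 × (0.2629 − 0.0857) / (0.431 × 2.6) = 0.66 × 0.1581 = 0.1043

0.104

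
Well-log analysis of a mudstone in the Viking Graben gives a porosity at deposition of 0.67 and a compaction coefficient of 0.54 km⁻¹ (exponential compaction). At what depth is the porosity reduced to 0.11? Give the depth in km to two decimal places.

Invert Athy's law: d = ln(phi₀/phi) / c
d = ln(0.67/0.11) / 0.54 = ln(6.091) / 0.54 = 1.8068 / 0.54 = 3.346 km

3.35 km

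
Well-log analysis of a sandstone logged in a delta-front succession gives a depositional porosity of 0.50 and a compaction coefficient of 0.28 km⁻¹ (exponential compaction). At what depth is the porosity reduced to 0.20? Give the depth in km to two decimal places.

Invert Athy's law: Z = ln(n₀/n) / c
Z = ln(0.5/0.2) / 0.28 = ln(2.5) / 0.28 = 0.9163 / 0.28 = 3.272 km

3.27 km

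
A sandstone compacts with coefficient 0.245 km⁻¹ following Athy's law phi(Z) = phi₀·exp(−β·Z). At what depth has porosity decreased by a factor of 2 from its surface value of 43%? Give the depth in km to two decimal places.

phi/phi₀ = 1/2 ⇒ exp(−β·Z) = 1/2 ⇒ Z = ln(2) / β
Z = 0.6931 / 0.245 = 2.829 km

2.83 km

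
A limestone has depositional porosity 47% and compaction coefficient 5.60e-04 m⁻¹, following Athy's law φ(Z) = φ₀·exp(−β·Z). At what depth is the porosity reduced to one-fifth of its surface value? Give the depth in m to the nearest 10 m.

Working in km (1 km = 1000 m; β in km⁻¹ = β in m⁻¹ × 1000):
φ/φ₀ = 1/5 ⇒ exp(−β·Z) = 1/5 ⇒ Z = ln(5) / β
Z = 1.6094 / 0.56 = 2.874 km

2870 m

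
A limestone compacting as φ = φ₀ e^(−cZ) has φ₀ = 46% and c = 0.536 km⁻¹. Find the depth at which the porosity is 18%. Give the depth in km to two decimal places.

1.75 km

Invert Athy's law: Z = ln(φ₀/φ) / c
Z = ln(0.46/0.18) / 0.536 = ln(2.556) / 0.536 = 0.9383 / 0.536 = 1.751 km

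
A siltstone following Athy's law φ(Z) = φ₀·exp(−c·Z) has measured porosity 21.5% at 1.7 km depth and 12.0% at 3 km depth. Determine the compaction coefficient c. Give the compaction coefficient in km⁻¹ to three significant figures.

0.449 km⁻¹

Athy: φ(Z) = φ₀ e^(−cZ) ⇒ φ₁/φ₂ = e^{c(Z₂−Z₁)} ⇒ c = ln(φ₁/φ₂)/(Z₂−Z₁)
c = ln(0.215/0.12) / (3 − 1.7) = ln(1.792) / 1.3 = 0.5831 / 1.3 = 0.4486 km⁻¹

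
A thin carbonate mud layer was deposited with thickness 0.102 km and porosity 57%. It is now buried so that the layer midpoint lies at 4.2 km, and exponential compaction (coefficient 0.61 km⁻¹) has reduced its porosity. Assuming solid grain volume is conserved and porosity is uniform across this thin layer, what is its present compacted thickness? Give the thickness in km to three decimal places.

0.046 km

Porosity at 4.2 km: n = 0.57·exp(−0.61×4.2) = 0.0440
Solid-volume conservation: h(1−n) = h₀(1−n₀) ⇒ h = h₀·(1−n₀)/(1−n)
h = 0.102 × (1 − 0.57)/(1 − 0.0440) = 0.102 × 0.4498 = 0.0459 km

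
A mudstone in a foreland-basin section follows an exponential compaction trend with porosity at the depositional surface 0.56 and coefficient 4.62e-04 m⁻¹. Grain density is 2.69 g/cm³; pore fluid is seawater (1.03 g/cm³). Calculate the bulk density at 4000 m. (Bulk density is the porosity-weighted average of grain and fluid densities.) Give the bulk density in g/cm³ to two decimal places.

Working in km (1 km = 1000 m; β in km⁻¹ = β in m⁻¹ × 1000):
Porosity at depth: φ = 0.56·exp(−0.462×4) = 0.56×0.1576 = 0.0882
Bulk density: ρ_b = (1−φ)ρ_g + φ·ρ_f = 0.9118×2.69 + 0.0882×1.03
       = 2.453 + 0.091 = 2.544 g/cm³

2.54 g/cm³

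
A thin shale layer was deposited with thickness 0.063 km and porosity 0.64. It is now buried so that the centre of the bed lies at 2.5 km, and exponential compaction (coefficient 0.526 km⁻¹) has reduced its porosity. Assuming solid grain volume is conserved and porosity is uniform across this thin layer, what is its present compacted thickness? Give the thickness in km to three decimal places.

Porosity at 2.5 km: n = 0.64·exp(−0.526×2.5) = 0.1718
Solid-volume conservation: h(1−n) = h₀(1−n₀) ⇒ h = h₀·(1−n₀)/(1−n)
h = 0.063 × (1 − 0.64)/(1 − 0.1718) = 0.063 × 0.4347 = 0.0274 km

0.027 km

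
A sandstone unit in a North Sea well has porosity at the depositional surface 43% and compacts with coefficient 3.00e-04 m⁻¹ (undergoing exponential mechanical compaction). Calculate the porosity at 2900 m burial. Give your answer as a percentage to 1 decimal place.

18.0%

Working in km (1 km = 1000 m; β in km⁻¹ = β in m⁻¹ × 1000):
n = n₀·exp(−β·Z) = 0.43 × exp(−0.3 × 2.9) = 0.43 × exp(−0.87)
  = 0.43 × 0.4190 = 0.1801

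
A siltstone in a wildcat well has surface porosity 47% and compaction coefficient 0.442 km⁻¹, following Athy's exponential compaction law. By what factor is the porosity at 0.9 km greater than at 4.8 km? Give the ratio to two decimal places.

5.61

phi(d₁)/phi(d₂) = e^(−k·d₁)/e^(−k·d₂) = e^{k(d₂−d₁)}
= exp(0.442 × 3.9) = exp(1.724) = 5.6058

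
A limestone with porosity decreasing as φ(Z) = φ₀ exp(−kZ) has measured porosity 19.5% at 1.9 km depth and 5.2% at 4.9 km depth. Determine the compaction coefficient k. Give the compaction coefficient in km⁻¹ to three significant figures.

0.441 km⁻¹

Athy: φ(Z) = φ₀ e^(−kZ) ⇒ φ₁/φ₂ = e^{k(Z₂−Z₁)} ⇒ k = ln(φ₁/φ₂)/(Z₂−Z₁)
k = ln(0.195/0.052) / (4.9 − 1.9) = ln(3.75) / 3 = 1.3218 / 3 = 0.4406 km⁻¹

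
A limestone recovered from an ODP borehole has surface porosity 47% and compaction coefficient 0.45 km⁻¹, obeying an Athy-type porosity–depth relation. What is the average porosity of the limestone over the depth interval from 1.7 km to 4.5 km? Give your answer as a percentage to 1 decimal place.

⟨φ⟩ = (1/(d₂−d₁)) ∫ φ₀ e^(−cd) dd = φ₀·(e^(−c·d₁) − e^(−c·d₂)) / (c·(d₂−d₁))
e^(−0.45×1.7) = 0.4653; e^(−0.45×4.5) = 0.1320
⟨φ⟩ = 0.47 × (0.4653 − 0.1320) / (0.45 × 2.8) = 0.47 × 0.2646 = 0.1243

12.4%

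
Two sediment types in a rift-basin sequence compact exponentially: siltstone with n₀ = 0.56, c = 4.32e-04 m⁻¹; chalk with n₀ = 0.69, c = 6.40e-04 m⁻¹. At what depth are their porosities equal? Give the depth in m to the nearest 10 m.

1000 m

Working in km (1 km = 1000 m; c in km⁻¹ = c in m⁻¹ × 1000):
Set n₀ₐ e^(−cₐd) = n₀ᵦ e^(−cᵦd) ⇒ ln(n₀ₐ/n₀ᵦ) = (cₐ − cᵦ)·d
d = ln(0.56/0.69) / (0.432 − 0.64) = -0.2088 / -0.208 = 1.004 km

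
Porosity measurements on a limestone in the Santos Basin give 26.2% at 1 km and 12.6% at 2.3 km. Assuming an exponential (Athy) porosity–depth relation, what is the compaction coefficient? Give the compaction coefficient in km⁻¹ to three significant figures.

0.563 km⁻¹

Athy: phi(d) = phi₀ e^(−kd) ⇒ phi₁/phi₂ = e^{k(d₂−d₁)} ⇒ k = ln(phi₁/phi₂)/(d₂−d₁)
k = ln(0.262/0.126) / (2.3 − 1) = ln(2.079) / 1.3 = 0.7321 / 1.3 = 0.5631 km⁻¹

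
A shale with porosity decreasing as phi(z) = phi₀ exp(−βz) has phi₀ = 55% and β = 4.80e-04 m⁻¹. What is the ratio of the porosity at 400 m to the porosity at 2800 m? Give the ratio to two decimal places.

3.16

Working in km (1 km = 1000 m; β in km⁻¹ = β in m⁻¹ × 1000):
phi(z₁)/phi(z₂) = e^(−β·z₁)/e^(−β·z₂) = e^{β(z₂−z₁)}
= exp(0.48 × 2.4) = exp(1.152) = 3.1645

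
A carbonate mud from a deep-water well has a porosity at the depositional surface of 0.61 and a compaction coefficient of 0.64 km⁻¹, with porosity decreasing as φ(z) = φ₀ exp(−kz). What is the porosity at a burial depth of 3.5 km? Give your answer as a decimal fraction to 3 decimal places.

φ = φ₀·exp(−k·z) = 0.61 × exp(−0.64 × 3.5) = 0.61 × exp(−2.24)
  = 0.61 × 0.1065 = 0.0649

0.065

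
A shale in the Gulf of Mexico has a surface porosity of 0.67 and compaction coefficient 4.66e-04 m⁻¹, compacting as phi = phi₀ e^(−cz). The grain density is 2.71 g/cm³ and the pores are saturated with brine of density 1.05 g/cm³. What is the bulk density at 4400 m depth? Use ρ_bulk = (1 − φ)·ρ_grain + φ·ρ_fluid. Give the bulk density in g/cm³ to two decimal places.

2.57 g/cm³

Working in km (1 km = 1000 m; c in km⁻¹ = c in m⁻¹ × 1000):
Porosity at depth: phi = 0.67·exp(−0.466×4.4) = 0.67×0.1287 = 0.0862
Bulk density: ρ_b = (1−phi)ρ_g + phi·ρ_f = 0.9138×2.71 + 0.0862×1.05
       = 2.476 + 0.091 = 2.567 g/cm³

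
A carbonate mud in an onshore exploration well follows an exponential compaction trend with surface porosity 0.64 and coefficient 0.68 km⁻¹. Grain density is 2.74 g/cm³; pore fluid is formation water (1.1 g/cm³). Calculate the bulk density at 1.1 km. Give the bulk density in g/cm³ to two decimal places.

2.24 g/cm³

Porosity at depth: phi = 0.64·exp(−0.68×1.1) = 0.64×0.4733 = 0.3029
Bulk density: ρ_b = (1−phi)ρ_g + phi·ρ_f = 0.6971×2.74 + 0.3029×1.1
       = 1.910 + 0.333 = 2.243 g/cm³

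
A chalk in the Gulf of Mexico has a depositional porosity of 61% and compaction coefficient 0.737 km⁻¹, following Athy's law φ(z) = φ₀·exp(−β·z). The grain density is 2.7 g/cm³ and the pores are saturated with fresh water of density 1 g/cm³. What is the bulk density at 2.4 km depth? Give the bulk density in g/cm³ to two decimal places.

Porosity at depth: φ = 0.61·exp(−0.737×2.4) = 0.61×0.1705 = 0.1040
Bulk density: ρ_b = (1−φ)ρ_g + φ·ρ_f = 0.8960×2.7 + 0.1040×1
       = 2.419 + 0.104 = 2.523 g/cm³

2.52 g/cm³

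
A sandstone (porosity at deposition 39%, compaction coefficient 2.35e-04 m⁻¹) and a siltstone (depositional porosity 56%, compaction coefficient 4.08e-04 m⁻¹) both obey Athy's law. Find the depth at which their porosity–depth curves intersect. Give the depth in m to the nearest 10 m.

Working in km (1 km = 1000 m; β in km⁻¹ = β in m⁻¹ × 1000):
Set φ₀ₐ e^(−βₐZ) = φ₀ᵦ e^(−βᵦZ) ⇒ ln(φ₀ₐ/φ₀ᵦ) = (βₐ − βᵦ)·Z
Z = ln(0.39/0.56) / (0.235 − 0.408) = -0.3618 / -0.173 = 2.091 km

2090 m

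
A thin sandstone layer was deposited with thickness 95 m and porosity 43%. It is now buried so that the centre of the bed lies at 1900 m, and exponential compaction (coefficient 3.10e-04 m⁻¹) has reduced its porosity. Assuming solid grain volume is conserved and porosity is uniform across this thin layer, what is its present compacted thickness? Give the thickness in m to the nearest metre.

71 m

Working in km (1 km = 1000 m; k in km⁻¹ = k in m⁻¹ × 1000):
Porosity at 1.9 km: phi = 0.43·exp(−0.31×1.9) = 0.2386
Solid-volume conservation: h(1−phi) = h₀(1−phi₀) ⇒ h = h₀·(1−phi₀)/(1−phi)
h = 0.095 × (1 − 0.43)/(1 − 0.2386) = 0.095 × 0.7486 = 0.0711 km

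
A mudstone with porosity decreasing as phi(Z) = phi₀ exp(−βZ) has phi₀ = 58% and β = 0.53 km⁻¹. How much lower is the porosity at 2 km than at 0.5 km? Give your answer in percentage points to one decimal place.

phi(0.5) = 0.58·e^(−0.53×0.5) = 0.4450
phi(2) = 0.58·e^(−0.53×2) = 0.2009
Δphi = 0.4450 − 0.2009 = 0.2440

24.4 percentage points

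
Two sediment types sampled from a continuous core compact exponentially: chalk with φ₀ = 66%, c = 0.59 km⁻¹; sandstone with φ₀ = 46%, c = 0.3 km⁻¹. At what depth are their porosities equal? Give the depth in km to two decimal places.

Set φ₀ₐ e^(−cₐz) = φ₀ᵦ e^(−cᵦz) ⇒ ln(φ₀ₐ/φ₀ᵦ) = (cₐ − cᵦ)·z
z = ln(0.66/0.46) / (0.59 − 0.3) = 0.3610 / 0.29 = 1.245 km

1.24 km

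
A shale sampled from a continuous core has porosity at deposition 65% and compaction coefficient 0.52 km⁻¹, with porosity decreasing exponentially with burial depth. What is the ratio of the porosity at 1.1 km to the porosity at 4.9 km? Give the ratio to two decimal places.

7.21

phi(d₁)/phi(d₂) = e^(−k·d₁)/e^(−k·d₂) = e^{k(d₂−d₁)}
= exp(0.52 × 3.8) = exp(1.976) = 7.2138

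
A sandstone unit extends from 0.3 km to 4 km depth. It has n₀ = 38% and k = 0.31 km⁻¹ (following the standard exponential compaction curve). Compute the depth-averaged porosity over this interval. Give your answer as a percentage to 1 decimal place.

⟨n⟩ = (1/(Z₂−Z₁)) ∫ n₀ e^(−kZ) dZ = n₀·(e^(−k·Z₁) − e^(−k·Z₂)) / (k·(Z₂−Z₁))
e^(−0.31×0.3) = 0.9112; e^(−0.31×4) = 0.2894
⟨n⟩ = 0.38 × (0.9112 − 0.2894) / (0.31 × 3.7) = 0.38 × 0.5421 = 0.2060

20.6%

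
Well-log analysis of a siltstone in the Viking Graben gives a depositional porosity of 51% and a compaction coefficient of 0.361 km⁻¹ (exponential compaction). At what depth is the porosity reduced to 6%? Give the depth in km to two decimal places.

Invert Athy's law: d = ln(n₀/n) / β
d = ln(0.51/0.06) / 0.361 = ln(8.5) / 0.361 = 2.1401 / 0.361 = 5.928 km

5.93 km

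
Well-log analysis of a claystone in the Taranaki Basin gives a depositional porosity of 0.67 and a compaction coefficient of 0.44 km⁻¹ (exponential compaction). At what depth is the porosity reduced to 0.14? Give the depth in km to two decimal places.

3.56 km

Invert Athy's law: d = ln(n₀/n) / c
d = ln(0.67/0.14) / 0.44 = ln(4.786) / 0.44 = 1.5656 / 0.44 = 3.558 km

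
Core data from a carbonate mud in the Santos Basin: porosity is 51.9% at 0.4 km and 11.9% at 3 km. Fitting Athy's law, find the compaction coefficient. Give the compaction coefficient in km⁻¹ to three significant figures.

Athy: φ(d) = φ₀ e^(−βd) ⇒ φ₁/φ₂ = e^{β(d₂−d₁)} ⇒ β = ln(φ₁/φ₂)/(d₂−d₁)
β = ln(0.519/0.119) / (3 − 0.4) = ln(4.361) / 2.6 = 1.4728 / 2.6 = 0.5665 km⁻¹

0.566 km⁻¹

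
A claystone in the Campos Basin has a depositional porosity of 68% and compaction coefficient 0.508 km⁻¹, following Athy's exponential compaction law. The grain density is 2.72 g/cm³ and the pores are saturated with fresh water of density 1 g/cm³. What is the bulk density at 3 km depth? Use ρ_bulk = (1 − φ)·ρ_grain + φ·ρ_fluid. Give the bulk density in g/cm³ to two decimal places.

Porosity at depth: phi = 0.68·exp(−0.508×3) = 0.68×0.2178 = 0.1481
Bulk density: ρ_b = (1−phi)ρ_g + phi·ρ_f = 0.8519×2.72 + 0.1481×1
       = 2.317 + 0.148 = 2.465 g/cm³

2.47 g/cm³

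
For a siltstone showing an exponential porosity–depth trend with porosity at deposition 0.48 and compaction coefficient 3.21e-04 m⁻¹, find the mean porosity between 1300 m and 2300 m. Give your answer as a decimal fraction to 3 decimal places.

Working in km (1 km = 1000 m; β in km⁻¹ = β in m⁻¹ × 1000):
⟨phi⟩ = (1/(d₂−d₁)) ∫ phi₀ e^(−βd) dd = phi₀·(e^(−β·d₁) − e^(−β·d₂)) / (β·(d₂−d₁))
e^(−0.321×1.3) = 0.6588; e^(−0.321×2.3) = 0.4779
⟨phi⟩ = 0.48 × (0.6588 − 0.4779) / (0.321 × 1) = 0.48 × 0.5635 = 0.2705

0.271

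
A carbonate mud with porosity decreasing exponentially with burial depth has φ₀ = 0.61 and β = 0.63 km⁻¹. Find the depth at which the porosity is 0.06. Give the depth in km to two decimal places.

3.68 km

Invert Athy's law: Z = ln(φ₀/φ) / β
Z = ln(0.61/0.06) / 0.63 = ln(10.17) / 0.63 = 2.3191 / 0.63 = 3.681 km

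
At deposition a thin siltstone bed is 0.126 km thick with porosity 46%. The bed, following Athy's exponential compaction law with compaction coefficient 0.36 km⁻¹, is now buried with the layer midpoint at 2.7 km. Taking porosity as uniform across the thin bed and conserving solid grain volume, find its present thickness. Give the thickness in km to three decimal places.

Porosity at 2.7 km: φ = 0.46·exp(−0.36×2.7) = 0.1740
Solid-volume conservation: h(1−φ) = h₀(1−φ₀) ⇒ h = h₀·(1−φ₀)/(1−φ)
h = 0.126 × (1 − 0.46)/(1 − 0.1740) = 0.126 × 0.6538 = 0.0824 km

0.082 km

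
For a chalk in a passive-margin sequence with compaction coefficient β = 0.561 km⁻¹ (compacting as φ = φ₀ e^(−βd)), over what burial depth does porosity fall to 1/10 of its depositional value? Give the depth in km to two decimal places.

4.10 km

φ/φ₀ = 1/10 ⇒ exp(−β·d) = 1/10 ⇒ d = ln(10) / β
d = 2.3026 / 0.561 = 4.104 km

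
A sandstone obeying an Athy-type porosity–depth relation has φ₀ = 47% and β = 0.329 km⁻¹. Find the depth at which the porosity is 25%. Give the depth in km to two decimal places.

1.92 km

Invert Athy's law: z = ln(φ₀/φ) / β
z = ln(0.47/0.25) / 0.329 = ln(1.88) / 0.329 = 0.6313 / 0.329 = 1.919 km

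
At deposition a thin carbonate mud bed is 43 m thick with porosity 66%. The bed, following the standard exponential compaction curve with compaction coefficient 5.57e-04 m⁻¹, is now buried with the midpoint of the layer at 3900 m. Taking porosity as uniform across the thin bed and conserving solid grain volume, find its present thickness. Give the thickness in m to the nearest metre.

Working in km (1 km = 1000 m; k in km⁻¹ = k in m⁻¹ × 1000):
Porosity at 3.9 km: phi = 0.66·exp(−0.557×3.9) = 0.0752
Solid-volume conservation: h(1−phi) = h₀(1−phi₀) ⇒ h = h₀·(1−phi₀)/(1−phi)
h = 0.043 × (1 − 0.66)/(1 − 0.0752) = 0.043 × 0.3676 = 0.0158 km

16 m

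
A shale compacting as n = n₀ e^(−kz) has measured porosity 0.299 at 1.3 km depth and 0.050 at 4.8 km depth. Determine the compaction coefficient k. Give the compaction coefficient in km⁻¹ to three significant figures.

0.511 km⁻¹

Athy: n(z) = n₀ e^(−kz) ⇒ n₁/n₂ = e^{k(z₂−z₁)} ⇒ k = ln(n₁/n₂)/(z₂−z₁)
k = ln(0.299/0.05) / (4.8 − 1.3) = ln(5.98) / 3.5 = 1.7884 / 3.5 = 0.511 km⁻¹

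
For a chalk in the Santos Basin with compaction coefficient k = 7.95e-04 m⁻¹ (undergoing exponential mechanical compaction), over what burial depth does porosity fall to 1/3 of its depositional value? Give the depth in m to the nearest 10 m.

Working in km (1 km = 1000 m; k in km⁻¹ = k in m⁻¹ × 1000):
φ/φ₀ = 1/3 ⇒ exp(−k·Z) = 1/3 ⇒ Z = ln(3) / k
Z = 1.0986 / 0.795 = 1.382 km

1380 m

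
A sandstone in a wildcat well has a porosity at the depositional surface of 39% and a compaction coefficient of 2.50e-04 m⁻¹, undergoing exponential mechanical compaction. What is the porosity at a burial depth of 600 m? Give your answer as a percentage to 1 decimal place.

Working in km (1 km = 1000 m; c in km⁻¹ = c in m⁻¹ × 1000):
n = n₀·exp(−c·d) = 0.39 × exp(−0.25 × 0.6) = 0.39 × exp(−0.15)
  = 0.39 × 0.8607 = 0.3357

33.6%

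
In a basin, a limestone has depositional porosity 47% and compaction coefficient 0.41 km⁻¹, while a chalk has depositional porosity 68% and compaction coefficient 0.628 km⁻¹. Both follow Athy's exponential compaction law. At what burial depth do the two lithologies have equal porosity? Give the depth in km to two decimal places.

1.69 km

Set φ₀ₐ e^(−cₐZ) = φ₀ᵦ e^(−cᵦZ) ⇒ ln(φ₀ₐ/φ₀ᵦ) = (cₐ − cᵦ)·Z
Z = ln(0.47/0.68) / (0.41 − 0.628) = -0.3694 / -0.218 = 1.694 km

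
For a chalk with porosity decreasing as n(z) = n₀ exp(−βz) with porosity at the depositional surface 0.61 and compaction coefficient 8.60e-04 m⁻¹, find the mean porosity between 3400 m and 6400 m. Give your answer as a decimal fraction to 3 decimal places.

Working in km (1 km = 1000 m; β in km⁻¹ = β in m⁻¹ × 1000):
⟨n⟩ = (1/(z₂−z₁)) ∫ n₀ e^(−βz) dz = n₀·(e^(−β·z₁) − e^(−β·z₂)) / (β·(z₂−z₁))
e^(−0.86×3.4) = 0.0537; e^(−0.86×6.4) = 0.0041
⟨n⟩ = 0.61 × (0.0537 − 0.0041) / (0.86 × 3) = 0.61 × 0.0192 = 0.0117

0.012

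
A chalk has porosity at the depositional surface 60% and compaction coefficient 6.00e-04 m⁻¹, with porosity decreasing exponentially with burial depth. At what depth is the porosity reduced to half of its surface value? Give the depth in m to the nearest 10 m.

1160 m

Working in km (1 km = 1000 m; k in km⁻¹ = k in m⁻¹ × 1000):
n/n₀ = 1/2 ⇒ exp(−k·z) = 1/2 ⇒ z = ln(2) / k
z = 0.6931 / 0.6 = 1.155 km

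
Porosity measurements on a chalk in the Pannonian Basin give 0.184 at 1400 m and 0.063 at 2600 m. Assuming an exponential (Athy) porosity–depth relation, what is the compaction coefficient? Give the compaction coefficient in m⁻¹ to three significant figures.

0.000893 m⁻¹

Working in km (1 km = 1000 m; c in km⁻¹ = c in m⁻¹ × 1000):
Athy: phi(z) = phi₀ e^(−cz) ⇒ phi₁/phi₂ = e^{c(z₂−z₁)} ⇒ c = ln(phi₁/phi₂)/(z₂−z₁)
c = ln(0.184/0.063) / (2.6 − 1.4) = ln(2.921) / 1.2 = 1.0718 / 1.2 = 0.8932 km⁻¹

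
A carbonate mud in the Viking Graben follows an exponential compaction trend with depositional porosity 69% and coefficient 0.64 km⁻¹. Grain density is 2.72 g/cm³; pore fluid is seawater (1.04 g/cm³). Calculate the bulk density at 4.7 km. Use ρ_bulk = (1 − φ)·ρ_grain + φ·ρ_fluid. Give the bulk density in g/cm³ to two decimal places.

2.66 g/cm³

Porosity at depth: phi = 0.69·exp(−0.64×4.7) = 0.69×0.0494 = 0.0341
Bulk density: ρ_b = (1−phi)ρ_g + phi·ρ_f = 0.9659×2.72 + 0.0341×1.04
       = 2.627 + 0.035 = 2.663 g/cm³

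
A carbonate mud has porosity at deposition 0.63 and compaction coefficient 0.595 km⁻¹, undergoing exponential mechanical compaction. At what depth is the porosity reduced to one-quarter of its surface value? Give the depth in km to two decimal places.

2.33 km

φ/φ₀ = 1/4 ⇒ exp(−β·z) = 1/4 ⇒ z = ln(4) / β
z = 1.3863 / 0.595 = 2.330 km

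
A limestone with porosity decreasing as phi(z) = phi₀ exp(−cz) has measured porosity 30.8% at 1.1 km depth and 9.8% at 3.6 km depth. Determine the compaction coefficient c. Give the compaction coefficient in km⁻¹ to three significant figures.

Athy: phi(z) = phi₀ e^(−cz) ⇒ phi₁/phi₂ = e^{c(z₂−z₁)} ⇒ c = ln(phi₁/phi₂)/(z₂−z₁)
c = ln(0.308/0.098) / (3.6 − 1.1) = ln(3.143) / 2.5 = 1.1451 / 2.5 = 0.4581 km⁻¹

0.458 km⁻¹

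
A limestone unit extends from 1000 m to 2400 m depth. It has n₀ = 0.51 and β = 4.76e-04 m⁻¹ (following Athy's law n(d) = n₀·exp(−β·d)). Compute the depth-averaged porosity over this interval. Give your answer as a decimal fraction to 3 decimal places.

Working in km (1 km = 1000 m; β in km⁻¹ = β in m⁻¹ × 1000):
⟨n⟩ = (1/(d₂−d₁)) ∫ n₀ e^(−βd) dd = n₀·(e^(−β·d₁) − e^(−β·d₂)) / (β·(d₂−d₁))
e^(−0.476×1) = 0.6213; e^(−0.476×2.4) = 0.3191
⟨n⟩ = 0.51 × (0.6213 − 0.3191) / (0.476 × 1.4) = 0.51 × 0.4535 = 0.2313

0.231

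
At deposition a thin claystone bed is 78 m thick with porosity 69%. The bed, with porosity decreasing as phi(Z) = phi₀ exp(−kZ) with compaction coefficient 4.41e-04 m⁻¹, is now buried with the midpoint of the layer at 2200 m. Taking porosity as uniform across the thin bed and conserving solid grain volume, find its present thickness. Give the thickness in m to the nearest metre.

33 m

Working in km (1 km = 1000 m; k in km⁻¹ = k in m⁻¹ × 1000):
Porosity at 2.2 km: phi = 0.69·exp(−0.441×2.2) = 0.2615
Solid-volume conservation: h(1−phi) = h₀(1−phi₀) ⇒ h = h₀·(1−phi₀)/(1−phi)
h = 0.078 × (1 − 0.69)/(1 − 0.2615) = 0.078 × 0.4198 = 0.0327 km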